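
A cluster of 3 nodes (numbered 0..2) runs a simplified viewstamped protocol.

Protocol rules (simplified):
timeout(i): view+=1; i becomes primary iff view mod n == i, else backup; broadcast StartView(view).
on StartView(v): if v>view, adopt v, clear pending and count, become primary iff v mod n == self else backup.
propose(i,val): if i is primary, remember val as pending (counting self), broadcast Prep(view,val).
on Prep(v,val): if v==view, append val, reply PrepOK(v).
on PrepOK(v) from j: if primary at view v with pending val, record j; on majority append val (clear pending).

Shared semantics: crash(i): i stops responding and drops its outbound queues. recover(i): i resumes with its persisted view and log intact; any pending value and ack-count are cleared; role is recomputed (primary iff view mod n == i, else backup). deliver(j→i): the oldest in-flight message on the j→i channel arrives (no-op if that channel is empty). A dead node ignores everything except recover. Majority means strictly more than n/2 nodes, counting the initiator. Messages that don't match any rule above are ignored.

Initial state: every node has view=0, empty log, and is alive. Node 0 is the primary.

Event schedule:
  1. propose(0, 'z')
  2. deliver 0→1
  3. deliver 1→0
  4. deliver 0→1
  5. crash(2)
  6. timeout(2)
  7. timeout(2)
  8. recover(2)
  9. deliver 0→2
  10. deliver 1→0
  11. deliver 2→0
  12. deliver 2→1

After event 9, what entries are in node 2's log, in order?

e1 propose(0,'z'): ·
e2 deliver 0→1: 1[back,v=0,z]
e3 deliver 1→0: 0[prim,v=0,z]
e4 deliver 0→1: ·
e5 crash(2): 2[✗back,v=0,-]
e6 timeout(2): ·
e7 timeout(2): ·
e8 recover(2): 2[back,v=0,-]
e9 deliver 0→2: 2[back,v=0,z]

z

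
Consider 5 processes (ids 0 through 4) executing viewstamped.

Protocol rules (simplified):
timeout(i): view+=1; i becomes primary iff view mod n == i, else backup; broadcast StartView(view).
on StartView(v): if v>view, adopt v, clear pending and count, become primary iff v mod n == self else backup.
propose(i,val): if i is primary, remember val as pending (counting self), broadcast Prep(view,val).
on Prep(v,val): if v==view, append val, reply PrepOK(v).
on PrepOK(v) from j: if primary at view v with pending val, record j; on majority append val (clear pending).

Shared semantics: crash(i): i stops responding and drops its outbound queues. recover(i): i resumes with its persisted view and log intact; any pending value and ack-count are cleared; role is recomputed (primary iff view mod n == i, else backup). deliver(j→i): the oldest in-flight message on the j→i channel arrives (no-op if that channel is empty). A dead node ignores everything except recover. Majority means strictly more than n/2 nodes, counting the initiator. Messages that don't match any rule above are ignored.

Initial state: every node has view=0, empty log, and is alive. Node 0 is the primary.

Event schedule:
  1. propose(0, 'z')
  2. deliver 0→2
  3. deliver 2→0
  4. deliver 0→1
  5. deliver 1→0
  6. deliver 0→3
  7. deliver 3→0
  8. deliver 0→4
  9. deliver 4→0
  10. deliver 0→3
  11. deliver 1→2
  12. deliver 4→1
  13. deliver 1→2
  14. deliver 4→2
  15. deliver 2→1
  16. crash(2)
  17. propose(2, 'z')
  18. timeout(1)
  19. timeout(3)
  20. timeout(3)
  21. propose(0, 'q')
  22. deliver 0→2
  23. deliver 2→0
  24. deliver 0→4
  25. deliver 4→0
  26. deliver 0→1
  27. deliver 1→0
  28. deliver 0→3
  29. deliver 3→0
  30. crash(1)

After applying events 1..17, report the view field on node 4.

step 1 propose(0,'z'): —
step 2 deliver 0→2: 2={back,v=0,log=z}
step 3 deliver 2→0: —
step 4 deliver 0→1: 1={back,v=0,log=z}
step 5 deliver 1→0: 0={prim,v=0,log=z}
step 6 deliver 0→3: 3={back,v=0,log=z}
step 7 deliver 3→0: —
step 8 deliver 0→4: 4={back,v=0,log=z}
step 9 deliver 4→0: —
step 10 deliver 0→3: —
step 11 deliver 1→2: —
step 12 deliver 4→1: —
step 13 deliver 1→2: —
step 14 deliver 4→2: —
step 15 deliver 2→1: —
step 16 crash(2): 2={✗back,v=0,log=z}
step 17 propose(2,'z'): —

0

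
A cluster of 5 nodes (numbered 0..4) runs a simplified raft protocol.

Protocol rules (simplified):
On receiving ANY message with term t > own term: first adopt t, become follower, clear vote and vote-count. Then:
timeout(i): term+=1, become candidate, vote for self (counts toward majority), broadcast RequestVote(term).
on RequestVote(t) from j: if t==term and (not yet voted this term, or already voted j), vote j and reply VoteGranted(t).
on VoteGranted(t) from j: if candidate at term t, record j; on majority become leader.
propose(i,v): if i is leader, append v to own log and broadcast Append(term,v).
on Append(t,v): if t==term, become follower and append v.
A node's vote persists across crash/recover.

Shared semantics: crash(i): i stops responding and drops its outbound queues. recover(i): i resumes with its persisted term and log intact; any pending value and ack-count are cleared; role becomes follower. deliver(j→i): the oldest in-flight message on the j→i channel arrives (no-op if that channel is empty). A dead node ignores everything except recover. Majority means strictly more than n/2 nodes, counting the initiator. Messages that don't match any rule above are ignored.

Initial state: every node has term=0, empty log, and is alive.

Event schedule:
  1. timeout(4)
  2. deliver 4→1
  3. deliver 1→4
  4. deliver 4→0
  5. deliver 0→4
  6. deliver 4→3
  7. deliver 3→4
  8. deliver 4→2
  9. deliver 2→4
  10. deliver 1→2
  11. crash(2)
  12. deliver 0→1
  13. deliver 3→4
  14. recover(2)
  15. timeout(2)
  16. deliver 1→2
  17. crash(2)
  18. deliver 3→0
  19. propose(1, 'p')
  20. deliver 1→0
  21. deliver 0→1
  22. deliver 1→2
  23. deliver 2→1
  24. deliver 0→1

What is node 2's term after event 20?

2

e1 timeout(4): 4[cand,t=1,-]
e2 deliver 4→1: 1[foll,t=1,-]
e3 deliver 1→4: ·
e4 deliver 4→0: 0[foll,t=1,-]
e5 deliver 0→4: 4[lead,t=1,-]
e6 deliver 4→3: 3[foll,t=1,-]
e7 deliver 3→4: ·
e8 deliver 4→2: 2[foll,t=1,-]
e9 deliver 2→4: ·
e10 deliver 1→2: ·
e11 crash(2): 2[✗foll,t=1,-]
e12 deliver 0→1: ·
e13 deliver 3→4: ·
e14 recover(2): 2[foll,t=1,-]
e15 timeout(2): 2[cand,t=2,-]
e16 deliver 1→2: ·
e17 crash(2): 2[✗cand,t=2,-]
e18 deliver 3→0: ·
e19 propose(1,'p'): ·
e20 deliver 1→0: ·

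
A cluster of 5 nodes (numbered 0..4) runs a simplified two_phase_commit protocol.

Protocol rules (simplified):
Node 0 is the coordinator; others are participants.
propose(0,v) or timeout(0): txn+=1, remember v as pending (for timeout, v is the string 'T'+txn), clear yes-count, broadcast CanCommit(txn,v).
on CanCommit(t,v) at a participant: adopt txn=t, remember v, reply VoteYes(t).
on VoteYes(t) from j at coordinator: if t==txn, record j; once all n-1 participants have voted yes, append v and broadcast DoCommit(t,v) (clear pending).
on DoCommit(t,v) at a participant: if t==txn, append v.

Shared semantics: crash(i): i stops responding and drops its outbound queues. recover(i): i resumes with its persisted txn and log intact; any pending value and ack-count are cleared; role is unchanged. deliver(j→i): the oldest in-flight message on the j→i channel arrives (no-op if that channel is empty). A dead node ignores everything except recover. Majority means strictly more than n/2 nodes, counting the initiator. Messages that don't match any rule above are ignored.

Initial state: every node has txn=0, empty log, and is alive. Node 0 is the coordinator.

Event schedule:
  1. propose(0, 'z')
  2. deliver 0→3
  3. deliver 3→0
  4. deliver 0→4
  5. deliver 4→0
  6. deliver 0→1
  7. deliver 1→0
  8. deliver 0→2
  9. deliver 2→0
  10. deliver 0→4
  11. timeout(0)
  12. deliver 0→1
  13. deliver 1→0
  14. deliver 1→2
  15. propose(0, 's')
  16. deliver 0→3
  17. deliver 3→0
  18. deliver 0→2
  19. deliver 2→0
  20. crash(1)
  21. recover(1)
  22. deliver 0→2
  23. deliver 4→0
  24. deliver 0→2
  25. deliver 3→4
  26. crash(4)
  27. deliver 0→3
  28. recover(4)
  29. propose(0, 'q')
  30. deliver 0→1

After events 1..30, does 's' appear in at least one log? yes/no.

no

step 1 propose(0,'z'): 0={coor,t=1,log=-}
step 2 deliver 0→3: 3={part,t=1,log=-}
step 3 deliver 3→0: —
step 4 deliver 0→4: 4={part,t=1,log=-}
step 5 deliver 4→0: —
step 6 deliver 0→1: 1={part,t=1,log=-}
step 7 deliver 1→0: —
step 8 deliver 0→2: 2={part,t=1,log=-}
step 9 deliver 2→0: 0={coor,t=1,log=z}
step 10 deliver 0→4: 4={part,t=1,log=z}
step 11 timeout(0): 0={coor,t=2,log=z}
step 12 deliver 0→1: 1={part,t=1,log=z}
step 13 deliver 1→0: —
step 14 deliver 1→2: —
step 15 propose(0,'s'): 0={coor,t=3,log=z}
step 16 deliver 0→3: 3={part,t=1,log=z}
step 17 deliver 3→0: —
step 18 deliver 0→2: 2={part,t=1,log=z}
step 19 deliver 2→0: —
step 20 crash(1): 1={✗part,t=1,log=z}
step 21 recover(1): 1={part,t=1,log=z}
step 22 deliver 0→2: 2={part,t=2,log=z}
step 23 deliver 4→0: —
step 24 deliver 0→2: 2={part,t=3,log=z}
step 25 deliver 3→4: —
step 26 crash(4): 4={✗part,t=1,log=z}
step 27 deliver 0→3: 3={part,t=2,log=z}
step 28 recover(4): 4={part,t=1,log=z}
step 29 propose(0,'q'): 0={coor,t=4,log=z}
step 30 deliver 0→1: 1={part,t=2,log=z}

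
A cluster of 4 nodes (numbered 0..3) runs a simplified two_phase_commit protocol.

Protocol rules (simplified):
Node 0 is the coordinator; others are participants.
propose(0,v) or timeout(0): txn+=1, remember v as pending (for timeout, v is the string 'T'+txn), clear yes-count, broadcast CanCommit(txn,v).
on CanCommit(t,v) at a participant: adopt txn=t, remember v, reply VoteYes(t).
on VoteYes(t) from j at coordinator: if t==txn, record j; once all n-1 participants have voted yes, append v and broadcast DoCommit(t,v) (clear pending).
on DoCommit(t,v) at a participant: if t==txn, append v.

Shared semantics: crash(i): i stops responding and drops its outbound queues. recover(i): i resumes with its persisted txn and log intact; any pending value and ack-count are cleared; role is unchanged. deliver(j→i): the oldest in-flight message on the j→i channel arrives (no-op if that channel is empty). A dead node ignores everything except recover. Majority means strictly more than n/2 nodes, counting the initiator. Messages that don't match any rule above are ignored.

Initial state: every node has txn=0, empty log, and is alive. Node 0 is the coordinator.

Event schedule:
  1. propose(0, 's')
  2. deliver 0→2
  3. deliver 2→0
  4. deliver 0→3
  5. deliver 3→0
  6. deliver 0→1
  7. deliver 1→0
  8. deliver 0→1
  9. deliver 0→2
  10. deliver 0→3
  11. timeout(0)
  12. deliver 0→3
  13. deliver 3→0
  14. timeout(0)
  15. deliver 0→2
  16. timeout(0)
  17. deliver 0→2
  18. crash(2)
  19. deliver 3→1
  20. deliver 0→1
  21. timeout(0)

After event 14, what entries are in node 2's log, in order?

s

step 1 propose(0,'s'): 0={coor,t=1,log=-}
step 2 deliver 0→2: 2={part,t=1,log=-}
step 3 deliver 2→0: —
step 4 deliver 0→3: 3={part,t=1,log=-}
step 5 deliver 3→0: —
step 6 deliver 0→1: 1={part,t=1,log=-}
step 7 deliver 1→0: 0={coor,t=1,log=s}
step 8 deliver 0→1: 1={part,t=1,log=s}
step 9 deliver 0→2: 2={part,t=1,log=s}
step 10 deliver 0→3: 3={part,t=1,log=s}
step 11 timeout(0): 0={coor,t=2,log=s}
step 12 deliver 0→3: 3={part,t=2,log=s}
step 13 deliver 3→0: —
step 14 timeout(0): 0={coor,t=3,log=s}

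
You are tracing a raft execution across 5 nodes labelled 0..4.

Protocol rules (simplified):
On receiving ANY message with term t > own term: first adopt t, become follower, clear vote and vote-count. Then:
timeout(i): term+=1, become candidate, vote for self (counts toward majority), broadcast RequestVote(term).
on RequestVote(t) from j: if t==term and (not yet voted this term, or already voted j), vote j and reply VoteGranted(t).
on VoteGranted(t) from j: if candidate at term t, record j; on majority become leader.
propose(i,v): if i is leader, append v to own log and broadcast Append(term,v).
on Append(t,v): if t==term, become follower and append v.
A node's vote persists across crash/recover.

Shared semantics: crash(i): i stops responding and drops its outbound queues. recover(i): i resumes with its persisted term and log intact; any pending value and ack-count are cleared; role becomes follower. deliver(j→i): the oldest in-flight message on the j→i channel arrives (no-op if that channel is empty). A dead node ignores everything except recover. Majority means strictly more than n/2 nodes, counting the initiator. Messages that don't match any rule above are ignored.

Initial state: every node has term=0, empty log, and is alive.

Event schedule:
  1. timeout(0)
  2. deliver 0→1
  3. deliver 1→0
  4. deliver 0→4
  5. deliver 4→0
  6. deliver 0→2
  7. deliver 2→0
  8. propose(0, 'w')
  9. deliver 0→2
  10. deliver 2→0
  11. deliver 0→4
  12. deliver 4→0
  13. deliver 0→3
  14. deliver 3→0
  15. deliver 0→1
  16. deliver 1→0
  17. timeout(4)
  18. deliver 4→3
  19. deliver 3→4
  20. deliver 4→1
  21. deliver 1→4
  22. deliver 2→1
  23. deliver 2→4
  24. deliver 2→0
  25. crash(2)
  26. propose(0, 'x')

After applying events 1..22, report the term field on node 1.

[1] timeout(0) → N0(cand t1 [-])
[2] deliver 0→1 → N1(foll t1 [-])
[3] deliver 1→0 → ∅
[4] deliver 0→4 → N4(foll t1 [-])
[5] deliver 4→0 → N0(lead t1 [-])
[6] deliver 0→2 → N2(foll t1 [-])
[7] deliver 2→0 → ∅
[8] propose(0,'w') → N0(lead t1 [w])
[9] deliver 0→2 → N2(foll t1 [w])
[10] deliver 2→0 → ∅
[11] deliver 0→4 → N4(foll t1 [w])
[12] deliver 4→0 → ∅
[13] deliver 0→3 → N3(foll t1 [-])
[14] deliver 3→0 → ∅
[15] deliver 0→1 → N1(foll t1 [w])
[16] deliver 1→0 → ∅
[17] timeout(4) → N4(cand t2 [w])
[18] deliver 4→3 → N3(foll t2 [-])
[19] deliver 3→4 → ∅
[20] deliver 4→1 → N1(foll t2 [w])
[21] deliver 1→4 → N4(lead t2 [w])
[22] deliver 2→1 → ∅

2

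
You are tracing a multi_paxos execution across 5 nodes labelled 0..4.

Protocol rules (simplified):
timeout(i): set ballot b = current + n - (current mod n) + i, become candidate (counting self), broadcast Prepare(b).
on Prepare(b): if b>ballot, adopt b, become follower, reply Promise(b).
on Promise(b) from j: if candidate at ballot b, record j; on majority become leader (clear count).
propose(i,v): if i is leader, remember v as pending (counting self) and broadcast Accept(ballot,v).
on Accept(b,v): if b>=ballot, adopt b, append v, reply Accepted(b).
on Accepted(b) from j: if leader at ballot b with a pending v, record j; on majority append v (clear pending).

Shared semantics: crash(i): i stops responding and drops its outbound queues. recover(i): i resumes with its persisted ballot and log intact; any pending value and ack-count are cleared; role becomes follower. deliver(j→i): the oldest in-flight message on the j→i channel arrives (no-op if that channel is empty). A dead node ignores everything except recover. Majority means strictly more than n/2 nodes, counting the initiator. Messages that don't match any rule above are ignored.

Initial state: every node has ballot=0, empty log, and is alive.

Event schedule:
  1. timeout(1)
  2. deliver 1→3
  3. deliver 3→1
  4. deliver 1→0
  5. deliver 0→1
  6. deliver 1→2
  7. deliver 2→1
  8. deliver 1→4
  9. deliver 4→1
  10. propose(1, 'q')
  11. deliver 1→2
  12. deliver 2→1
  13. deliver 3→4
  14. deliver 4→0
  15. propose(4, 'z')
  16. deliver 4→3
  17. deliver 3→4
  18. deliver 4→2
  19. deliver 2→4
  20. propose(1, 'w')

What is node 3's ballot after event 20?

6

1. timeout(1):  <1:cand b6 ->
2. deliver 1→3:  <3:foll b6 ->
3. deliver 3→1:  nop
4. deliver 1→0:  <0:foll b6 ->
5. deliver 0→1:  <1:lead b6 ->
6. deliver 1→2:  <2:foll b6 ->
7. deliver 2→1:  nop
8. deliver 1→4:  <4:foll b6 ->
9. deliver 4→1:  nop
10. propose(1,'q'):  nop
11. deliver 1→2:  <2:foll b6 q>
12. deliver 2→1:  nop
13. deliver 3→4:  nop
14. deliver 4→0:  nop
15. propose(4,'z'):  nop
16. deliver 4→3:  nop
17. deliver 3→4:  nop
18. deliver 4→2:  nop
19. deliver 2→4:  nop
20. propose(1,'w'):  nop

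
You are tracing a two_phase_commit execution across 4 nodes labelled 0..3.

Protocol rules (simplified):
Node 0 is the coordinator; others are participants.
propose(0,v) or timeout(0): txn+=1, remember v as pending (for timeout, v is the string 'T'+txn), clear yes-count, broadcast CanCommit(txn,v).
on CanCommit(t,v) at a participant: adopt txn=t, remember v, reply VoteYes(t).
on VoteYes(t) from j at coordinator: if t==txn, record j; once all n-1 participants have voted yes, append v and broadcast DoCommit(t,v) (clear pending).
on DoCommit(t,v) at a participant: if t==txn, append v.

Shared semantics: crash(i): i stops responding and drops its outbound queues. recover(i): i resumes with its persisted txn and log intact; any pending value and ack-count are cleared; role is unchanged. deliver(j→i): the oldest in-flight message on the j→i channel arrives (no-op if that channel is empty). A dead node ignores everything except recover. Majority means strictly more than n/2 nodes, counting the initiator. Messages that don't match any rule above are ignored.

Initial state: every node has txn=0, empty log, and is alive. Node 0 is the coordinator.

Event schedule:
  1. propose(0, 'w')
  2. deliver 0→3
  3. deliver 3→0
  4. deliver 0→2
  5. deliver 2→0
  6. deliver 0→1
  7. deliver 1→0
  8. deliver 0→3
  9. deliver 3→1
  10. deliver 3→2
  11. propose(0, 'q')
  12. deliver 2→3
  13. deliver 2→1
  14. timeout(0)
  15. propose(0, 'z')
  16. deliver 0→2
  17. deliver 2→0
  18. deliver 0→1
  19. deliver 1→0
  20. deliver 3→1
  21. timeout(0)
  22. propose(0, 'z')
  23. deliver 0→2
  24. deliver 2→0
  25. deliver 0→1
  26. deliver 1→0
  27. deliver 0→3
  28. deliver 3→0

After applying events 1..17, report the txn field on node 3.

1

step 1 propose(0,'w'): 0={coor,t=1,log=-}
step 2 deliver 0→3: 3={part,t=1,log=-}
step 3 deliver 3→0: —
step 4 deliver 0→2: 2={part,t=1,log=-}
step 5 deliver 2→0: —
step 6 deliver 0→1: 1={part,t=1,log=-}
step 7 deliver 1→0: 0={coor,t=1,log=w}
step 8 deliver 0→3: 3={part,t=1,log=w}
step 9 deliver 3→1: —
step 10 deliver 3→2: —
step 11 propose(0,'q'): 0={coor,t=2,log=w}
step 12 deliver 2→3: —
step 13 deliver 2→1: —
step 14 timeout(0): 0={coor,t=3,log=w}
step 15 propose(0,'z'): 0={coor,t=4,log=w}
step 16 deliver 0→2: 2={part,t=1,log=w}
step 17 deliver 2→0: —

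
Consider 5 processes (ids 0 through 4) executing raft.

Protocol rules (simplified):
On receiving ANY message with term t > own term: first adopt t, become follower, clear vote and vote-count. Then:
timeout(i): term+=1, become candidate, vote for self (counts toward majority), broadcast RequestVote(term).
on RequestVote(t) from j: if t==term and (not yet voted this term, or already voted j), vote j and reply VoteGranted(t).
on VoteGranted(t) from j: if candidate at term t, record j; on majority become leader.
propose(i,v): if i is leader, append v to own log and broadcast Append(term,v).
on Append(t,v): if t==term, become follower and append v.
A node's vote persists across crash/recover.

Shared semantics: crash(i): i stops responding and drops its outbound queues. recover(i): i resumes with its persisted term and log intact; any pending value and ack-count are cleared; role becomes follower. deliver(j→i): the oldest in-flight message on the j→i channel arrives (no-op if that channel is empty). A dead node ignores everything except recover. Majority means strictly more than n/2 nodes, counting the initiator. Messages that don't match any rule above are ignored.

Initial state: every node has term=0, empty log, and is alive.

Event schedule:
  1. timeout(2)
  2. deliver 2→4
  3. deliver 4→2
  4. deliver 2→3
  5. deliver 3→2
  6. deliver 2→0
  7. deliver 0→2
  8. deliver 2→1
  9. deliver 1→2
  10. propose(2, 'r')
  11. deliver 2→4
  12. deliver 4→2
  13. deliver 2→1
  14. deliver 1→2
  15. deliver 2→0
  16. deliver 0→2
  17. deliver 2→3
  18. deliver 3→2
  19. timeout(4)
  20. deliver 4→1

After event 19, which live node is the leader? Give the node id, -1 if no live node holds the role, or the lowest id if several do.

e1 timeout(2): 2[cand,t=1,-]
e2 deliver 2→4: 4[foll,t=1,-]
e3 deliver 4→2: ·
e4 deliver 2→3: 3[foll,t=1,-]
e5 deliver 3→2: 2[lead,t=1,-]
e6 deliver 2→0: 0[foll,t=1,-]
e7 deliver 0→2: ·
e8 deliver 2→1: 1[foll,t=1,-]
e9 deliver 1→2: ·
e10 propose(2,'r'): 2[lead,t=1,r]
e11 deliver 2→4: 4[foll,t=1,r]
e12 deliver 4→2: ·
e13 deliver 2→1: 1[foll,t=1,r]
e14 deliver 1→2: ·
e15 deliver 2→0: 0[foll,t=1,r]
e16 deliver 0→2: ·
e17 deliver 2→3: 3[foll,t=1,r]
e18 deliver 3→2: ·
e19 timeout(4): 4[cand,t=2,r]

2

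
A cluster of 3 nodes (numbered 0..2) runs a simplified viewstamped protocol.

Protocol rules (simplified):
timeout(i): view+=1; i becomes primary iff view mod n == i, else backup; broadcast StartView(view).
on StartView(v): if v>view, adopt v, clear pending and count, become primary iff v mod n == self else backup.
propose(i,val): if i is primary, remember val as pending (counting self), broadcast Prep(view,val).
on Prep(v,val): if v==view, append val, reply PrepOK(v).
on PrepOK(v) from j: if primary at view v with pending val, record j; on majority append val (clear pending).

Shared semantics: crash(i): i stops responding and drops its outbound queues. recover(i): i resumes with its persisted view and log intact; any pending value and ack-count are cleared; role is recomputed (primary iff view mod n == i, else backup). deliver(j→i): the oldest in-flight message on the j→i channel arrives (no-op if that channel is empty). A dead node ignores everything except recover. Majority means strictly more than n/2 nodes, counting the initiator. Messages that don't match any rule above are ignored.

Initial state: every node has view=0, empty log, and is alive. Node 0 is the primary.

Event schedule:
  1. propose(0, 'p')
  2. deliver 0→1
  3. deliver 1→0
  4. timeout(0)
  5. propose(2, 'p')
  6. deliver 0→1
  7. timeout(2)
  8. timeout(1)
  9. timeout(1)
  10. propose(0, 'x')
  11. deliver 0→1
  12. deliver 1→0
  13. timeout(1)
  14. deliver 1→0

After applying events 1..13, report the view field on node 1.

4

e1 propose(0,'p'): ·
e2 deliver 0→1: 1[back,v=0,p]
e3 deliver 1→0: 0[prim,v=0,p]
e4 timeout(0): 0[back,v=1,p]
e5 propose(2,'p'): ·
e6 deliver 0→1: 1[prim,v=1,p]
e7 timeout(2): 2[back,v=1,-]
e8 timeout(1): 1[back,v=2,p]
e9 timeout(1): 1[back,v=3,p]
e10 propose(0,'x'): ·
e11 deliver 0→1: ·
e12 deliver 1→0: 0[back,v=2,p]
e13 timeout(1): 1[prim,v=4,p]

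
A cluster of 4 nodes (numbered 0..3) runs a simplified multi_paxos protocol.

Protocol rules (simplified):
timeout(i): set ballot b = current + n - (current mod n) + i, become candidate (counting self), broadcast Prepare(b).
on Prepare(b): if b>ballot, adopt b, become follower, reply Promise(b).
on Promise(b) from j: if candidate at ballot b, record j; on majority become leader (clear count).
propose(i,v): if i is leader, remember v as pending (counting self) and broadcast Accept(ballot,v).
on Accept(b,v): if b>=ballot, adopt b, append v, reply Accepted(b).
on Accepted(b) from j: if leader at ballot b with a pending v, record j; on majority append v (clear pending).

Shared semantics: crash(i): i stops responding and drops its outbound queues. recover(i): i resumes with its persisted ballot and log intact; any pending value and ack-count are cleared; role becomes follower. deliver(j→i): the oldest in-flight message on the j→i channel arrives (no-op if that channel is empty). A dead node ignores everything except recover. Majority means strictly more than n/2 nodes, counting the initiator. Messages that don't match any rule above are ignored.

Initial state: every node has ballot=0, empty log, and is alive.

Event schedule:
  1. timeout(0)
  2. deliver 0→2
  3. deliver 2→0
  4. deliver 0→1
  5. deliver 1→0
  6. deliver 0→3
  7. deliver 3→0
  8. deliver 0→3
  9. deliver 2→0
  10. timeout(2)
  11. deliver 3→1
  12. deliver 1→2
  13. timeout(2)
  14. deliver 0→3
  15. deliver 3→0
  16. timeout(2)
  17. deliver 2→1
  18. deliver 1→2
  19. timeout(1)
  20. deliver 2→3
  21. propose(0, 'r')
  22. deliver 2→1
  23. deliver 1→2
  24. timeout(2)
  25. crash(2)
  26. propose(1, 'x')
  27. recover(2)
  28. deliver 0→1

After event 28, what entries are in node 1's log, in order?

empty

[1] timeout(0) → N0(cand b4 [-])
[2] deliver 0→2 → N2(foll b4 [-])
[3] deliver 2→0 → ∅
[4] deliver 0→1 → N1(foll b4 [-])
[5] deliver 1→0 → N0(lead b4 [-])
[6] deliver 0→3 → N3(foll b4 [-])
[7] deliver 3→0 → ∅
[8] deliver 0→3 → ∅
[9] deliver 2→0 → ∅
[10] timeout(2) → N2(cand b10 [-])
[11] deliver 3→1 → ∅
[12] deliver 1→2 → ∅
[13] timeout(2) → N2(cand b14 [-])
[14] deliver 0→3 → ∅
[15] deliver 3→0 → ∅
[16] timeout(2) → N2(cand b18 [-])
[17] deliver 2→1 → N1(foll b10 [-])
[18] deliver 1→2 → ∅
[19] timeout(1) → N1(cand b13 [-])
[20] deliver 2→3 → N3(foll b10 [-])
[21] propose(0,'r') → ∅
[22] deliver 2→1 → N1(foll b14 [-])
[23] deliver 1→2 → ∅
[24] timeout(2) → N2(cand b22 [-])
[25] crash(2) → N2(✗cand b22 [-])
[26] propose(1,'x') → ∅
[27] recover(2) → N2(foll b22 [-])
[28] deliver 0→1 → ∅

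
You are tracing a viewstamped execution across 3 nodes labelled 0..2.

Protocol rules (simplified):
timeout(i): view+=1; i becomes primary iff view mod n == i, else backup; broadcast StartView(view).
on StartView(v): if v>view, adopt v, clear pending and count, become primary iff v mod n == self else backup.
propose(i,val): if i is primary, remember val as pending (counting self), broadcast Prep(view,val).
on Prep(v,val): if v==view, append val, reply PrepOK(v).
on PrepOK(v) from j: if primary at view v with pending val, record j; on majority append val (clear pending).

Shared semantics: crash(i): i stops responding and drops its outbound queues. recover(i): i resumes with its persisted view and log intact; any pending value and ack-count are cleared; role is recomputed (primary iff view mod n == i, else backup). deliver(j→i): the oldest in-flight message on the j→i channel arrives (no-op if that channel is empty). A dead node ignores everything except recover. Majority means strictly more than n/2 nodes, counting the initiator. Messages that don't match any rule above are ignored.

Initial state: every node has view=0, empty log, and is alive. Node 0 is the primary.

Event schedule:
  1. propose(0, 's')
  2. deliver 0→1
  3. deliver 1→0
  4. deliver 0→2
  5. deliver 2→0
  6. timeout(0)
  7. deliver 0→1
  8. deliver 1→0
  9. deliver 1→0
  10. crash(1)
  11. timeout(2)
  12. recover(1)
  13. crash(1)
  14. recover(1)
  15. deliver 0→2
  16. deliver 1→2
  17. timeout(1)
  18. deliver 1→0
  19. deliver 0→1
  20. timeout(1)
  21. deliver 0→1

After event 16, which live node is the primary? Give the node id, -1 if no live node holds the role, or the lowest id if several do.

step 1 propose(0,'s'): —
step 2 deliver 0→1: 1={back,v=0,log=s}
step 3 deliver 1→0: 0={prim,v=0,log=s}
step 4 deliver 0→2: 2={back,v=0,log=s}
step 5 deliver 2→0: —
step 6 timeout(0): 0={back,v=1,log=s}
step 7 deliver 0→1: 1={prim,v=1,log=s}
step 8 deliver 1→0: —
step 9 deliver 1→0: —
step 10 crash(1): 1={✗prim,v=1,log=s}
step 11 timeout(2): 2={back,v=1,log=s}
step 12 recover(1): 1={prim,v=1,log=s}
step 13 crash(1): 1={✗prim,v=1,log=s}
step 14 recover(1): 1={prim,v=1,log=s}
step 15 deliver 0→2: —
step 16 deliver 1→2: —

1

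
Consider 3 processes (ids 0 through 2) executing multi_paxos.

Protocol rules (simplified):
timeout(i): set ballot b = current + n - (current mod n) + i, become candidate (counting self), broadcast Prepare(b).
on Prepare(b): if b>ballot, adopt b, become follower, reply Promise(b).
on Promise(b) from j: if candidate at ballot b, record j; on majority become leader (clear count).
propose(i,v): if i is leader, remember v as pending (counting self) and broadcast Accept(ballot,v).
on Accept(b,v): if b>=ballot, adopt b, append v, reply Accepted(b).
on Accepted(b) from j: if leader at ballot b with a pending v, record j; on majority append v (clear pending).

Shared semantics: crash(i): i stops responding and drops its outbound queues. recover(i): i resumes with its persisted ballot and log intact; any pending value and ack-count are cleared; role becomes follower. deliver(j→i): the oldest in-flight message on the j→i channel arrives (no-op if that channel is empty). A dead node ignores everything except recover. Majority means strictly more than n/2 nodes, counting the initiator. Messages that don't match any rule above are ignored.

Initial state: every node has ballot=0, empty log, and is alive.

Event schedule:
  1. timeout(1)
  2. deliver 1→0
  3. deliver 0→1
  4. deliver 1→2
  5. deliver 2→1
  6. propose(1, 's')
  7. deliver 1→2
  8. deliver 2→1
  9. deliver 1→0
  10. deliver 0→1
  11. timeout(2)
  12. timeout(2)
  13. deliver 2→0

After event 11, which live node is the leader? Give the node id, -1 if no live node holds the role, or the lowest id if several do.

1

1. timeout(1):  <1:cand b4 ->
2. deliver 1→0:  <0:foll b4 ->
3. deliver 0→1:  <1:lead b4 ->
4. deliver 1→2:  <2:foll b4 ->
5. deliver 2→1:  nop
6. propose(1,'s'):  nop
7. deliver 1→2:  <2:foll b4 s>
8. deliver 2→1:  <1:lead b4 s>
9. deliver 1→0:  <0:foll b4 s>
10. deliver 0→1:  nop
11. timeout(2):  <2:cand b8 s>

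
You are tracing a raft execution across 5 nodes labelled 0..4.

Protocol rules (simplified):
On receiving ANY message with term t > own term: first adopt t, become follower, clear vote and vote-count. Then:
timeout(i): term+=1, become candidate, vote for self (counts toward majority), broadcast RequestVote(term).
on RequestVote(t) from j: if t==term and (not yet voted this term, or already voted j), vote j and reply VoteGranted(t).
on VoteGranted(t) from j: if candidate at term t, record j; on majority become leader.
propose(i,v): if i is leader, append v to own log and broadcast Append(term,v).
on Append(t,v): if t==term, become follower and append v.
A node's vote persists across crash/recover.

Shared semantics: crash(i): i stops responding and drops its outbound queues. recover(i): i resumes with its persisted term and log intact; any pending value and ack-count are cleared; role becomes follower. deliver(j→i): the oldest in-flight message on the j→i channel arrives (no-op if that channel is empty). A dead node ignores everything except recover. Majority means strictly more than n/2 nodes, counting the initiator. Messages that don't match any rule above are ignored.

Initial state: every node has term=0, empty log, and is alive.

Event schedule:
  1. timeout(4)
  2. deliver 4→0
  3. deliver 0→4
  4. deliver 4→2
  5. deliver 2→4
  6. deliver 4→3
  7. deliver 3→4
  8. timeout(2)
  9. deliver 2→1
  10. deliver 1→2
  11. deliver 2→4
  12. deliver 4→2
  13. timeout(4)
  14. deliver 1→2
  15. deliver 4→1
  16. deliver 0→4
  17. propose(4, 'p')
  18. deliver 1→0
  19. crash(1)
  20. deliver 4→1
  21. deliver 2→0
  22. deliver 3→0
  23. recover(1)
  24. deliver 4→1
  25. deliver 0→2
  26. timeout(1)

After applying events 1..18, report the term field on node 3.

[1] timeout(4) → N4(cand t1 [-])
[2] deliver 4→0 → N0(foll t1 [-])
[3] deliver 0→4 → ∅
[4] deliver 4→2 → N2(foll t1 [-])
[5] deliver 2→4 → N4(lead t1 [-])
[6] deliver 4→3 → N3(foll t1 [-])
[7] deliver 3→4 → ∅
[8] timeout(2) → N2(cand t2 [-])
[9] deliver 2→1 → N1(foll t2 [-])
[10] deliver 1→2 → ∅
[11] deliver 2→4 → N4(foll t2 [-])
[12] deliver 4→2 → N2(lead t2 [-])
[13] timeout(4) → N4(cand t3 [-])
[14] deliver 1→2 → ∅
[15] deliver 4→1 → ∅
[16] deliver 0→4 → ∅
[17] propose(4,'p') → ∅
[18] deliver 1→0 → ∅

1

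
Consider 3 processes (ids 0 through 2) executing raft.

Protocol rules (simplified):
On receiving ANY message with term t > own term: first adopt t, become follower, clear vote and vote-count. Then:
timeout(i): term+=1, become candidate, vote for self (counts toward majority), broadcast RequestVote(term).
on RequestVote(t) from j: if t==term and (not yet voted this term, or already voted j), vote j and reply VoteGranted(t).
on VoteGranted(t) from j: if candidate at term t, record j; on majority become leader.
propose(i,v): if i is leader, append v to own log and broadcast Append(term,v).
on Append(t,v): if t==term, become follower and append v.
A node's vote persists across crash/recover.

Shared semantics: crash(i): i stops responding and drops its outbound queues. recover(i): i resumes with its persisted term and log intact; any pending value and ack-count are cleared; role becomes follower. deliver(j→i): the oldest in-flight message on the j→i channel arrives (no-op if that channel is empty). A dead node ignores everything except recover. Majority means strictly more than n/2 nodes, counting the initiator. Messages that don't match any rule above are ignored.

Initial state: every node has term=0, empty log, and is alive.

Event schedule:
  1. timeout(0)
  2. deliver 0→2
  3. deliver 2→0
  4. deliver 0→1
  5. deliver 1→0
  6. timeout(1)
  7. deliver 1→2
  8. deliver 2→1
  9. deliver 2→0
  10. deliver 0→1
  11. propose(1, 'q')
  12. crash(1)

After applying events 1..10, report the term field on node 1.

1. timeout(0):  <0:cand t1 ->
2. deliver 0→2:  <2:foll t1 ->
3. deliver 2→0:  <0:lead t1 ->
4. deliver 0→1:  <1:foll t1 ->
5. deliver 1→0:  nop
6. timeout(1):  <1:cand t2 ->
7. deliver 1→2:  <2:foll t2 ->
8. deliver 2→1:  <1:lead t2 ->
9. deliver 2→0:  nop
10. deliver 0→1:  nop

2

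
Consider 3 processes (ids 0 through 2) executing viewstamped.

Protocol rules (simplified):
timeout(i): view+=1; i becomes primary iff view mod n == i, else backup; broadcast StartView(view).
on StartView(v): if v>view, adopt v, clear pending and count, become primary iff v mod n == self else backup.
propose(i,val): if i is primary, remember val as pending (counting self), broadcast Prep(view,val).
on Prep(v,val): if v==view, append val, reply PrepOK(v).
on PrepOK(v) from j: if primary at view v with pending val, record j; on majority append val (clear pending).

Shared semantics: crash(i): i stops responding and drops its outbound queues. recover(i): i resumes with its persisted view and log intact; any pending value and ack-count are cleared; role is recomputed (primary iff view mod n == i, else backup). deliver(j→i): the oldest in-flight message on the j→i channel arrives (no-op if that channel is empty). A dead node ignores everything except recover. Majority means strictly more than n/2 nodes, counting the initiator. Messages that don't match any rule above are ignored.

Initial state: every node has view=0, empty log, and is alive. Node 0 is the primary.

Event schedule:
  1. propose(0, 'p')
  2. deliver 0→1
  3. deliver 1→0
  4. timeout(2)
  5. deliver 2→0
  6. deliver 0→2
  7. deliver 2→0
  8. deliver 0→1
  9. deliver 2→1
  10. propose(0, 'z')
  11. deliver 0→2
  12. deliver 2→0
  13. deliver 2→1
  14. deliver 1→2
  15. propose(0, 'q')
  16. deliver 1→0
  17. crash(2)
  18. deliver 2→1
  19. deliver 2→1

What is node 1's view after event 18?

step 1 propose(0,'p'): —
step 2 deliver 0→1: 1={back,v=0,log=p}
step 3 deliver 1→0: 0={prim,v=0,log=p}
step 4 timeout(2): 2={back,v=1,log=-}
step 5 deliver 2→0: 0={back,v=1,log=p}
step 6 deliver 0→2: —
step 7 deliver 2→0: —
step 8 deliver 0→1: —
step 9 deliver 2→1: 1={prim,v=1,log=p}
step 10 propose(0,'z'): —
step 11 deliver 0→2: —
step 12 deliver 2→0: —
step 13 deliver 2→1: —
step 14 deliver 1→2: —
step 15 propose(0,'q'): —
step 16 deliver 1→0: —
step 17 crash(2): 2={✗back,v=1,log=-}
step 18 deliver 2→1: —

1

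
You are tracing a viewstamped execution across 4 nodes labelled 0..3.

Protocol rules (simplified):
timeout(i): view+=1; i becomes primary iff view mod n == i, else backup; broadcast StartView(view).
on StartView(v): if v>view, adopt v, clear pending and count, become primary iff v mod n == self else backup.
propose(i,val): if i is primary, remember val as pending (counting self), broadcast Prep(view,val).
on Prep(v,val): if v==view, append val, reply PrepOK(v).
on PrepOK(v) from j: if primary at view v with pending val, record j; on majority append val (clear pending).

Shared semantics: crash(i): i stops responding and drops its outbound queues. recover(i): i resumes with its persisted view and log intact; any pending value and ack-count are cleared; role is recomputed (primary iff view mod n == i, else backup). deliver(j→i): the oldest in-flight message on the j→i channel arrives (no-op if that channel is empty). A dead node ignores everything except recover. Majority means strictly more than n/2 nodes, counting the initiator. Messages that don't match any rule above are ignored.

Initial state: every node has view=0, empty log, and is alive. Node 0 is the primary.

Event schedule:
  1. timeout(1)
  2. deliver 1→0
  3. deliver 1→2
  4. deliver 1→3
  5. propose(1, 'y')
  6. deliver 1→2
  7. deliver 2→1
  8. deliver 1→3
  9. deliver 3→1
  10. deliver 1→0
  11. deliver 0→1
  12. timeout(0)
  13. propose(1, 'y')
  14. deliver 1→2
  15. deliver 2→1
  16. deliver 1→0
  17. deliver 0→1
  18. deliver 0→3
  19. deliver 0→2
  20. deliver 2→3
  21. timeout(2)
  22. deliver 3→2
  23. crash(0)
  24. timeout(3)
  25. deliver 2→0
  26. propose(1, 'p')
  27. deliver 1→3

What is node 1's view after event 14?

e1 timeout(1): 1[prim,v=1,-]
e2 deliver 1→0: 0[back,v=1,-]
e3 deliver 1→2: 2[back,v=1,-]
e4 deliver 1→3: 3[back,v=1,-]
e5 propose(1,'y'): ·
e6 deliver 1→2: 2[back,v=1,y]
e7 deliver 2→1: ·
e8 deliver 1→3: 3[back,v=1,y]
e9 deliver 3→1: 1[prim,v=1,y]
e10 deliver 1→0: 0[back,v=1,y]
e11 deliver 0→1: ·
e12 timeout(0): 0[back,v=2,y]
e13 propose(1,'y'): ·
e14 deliver 1→2: 2[back,v=1,y,y]

1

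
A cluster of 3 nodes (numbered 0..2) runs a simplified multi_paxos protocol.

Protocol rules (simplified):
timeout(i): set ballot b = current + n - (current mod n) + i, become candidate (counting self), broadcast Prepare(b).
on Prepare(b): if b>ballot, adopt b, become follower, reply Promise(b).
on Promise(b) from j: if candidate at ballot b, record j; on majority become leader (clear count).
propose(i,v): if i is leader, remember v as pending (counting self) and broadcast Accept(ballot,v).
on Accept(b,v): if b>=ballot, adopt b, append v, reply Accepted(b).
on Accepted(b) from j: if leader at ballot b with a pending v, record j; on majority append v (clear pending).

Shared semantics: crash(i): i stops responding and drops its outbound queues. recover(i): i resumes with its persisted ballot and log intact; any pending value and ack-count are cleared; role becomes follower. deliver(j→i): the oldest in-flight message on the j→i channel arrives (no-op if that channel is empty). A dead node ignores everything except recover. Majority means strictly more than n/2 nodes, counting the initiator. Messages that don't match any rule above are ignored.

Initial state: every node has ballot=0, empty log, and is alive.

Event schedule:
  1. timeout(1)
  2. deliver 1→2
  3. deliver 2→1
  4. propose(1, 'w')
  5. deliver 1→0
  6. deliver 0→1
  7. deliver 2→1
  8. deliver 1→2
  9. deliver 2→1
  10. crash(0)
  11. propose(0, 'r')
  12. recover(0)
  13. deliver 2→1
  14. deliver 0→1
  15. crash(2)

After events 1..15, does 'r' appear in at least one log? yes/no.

step 1 timeout(1): 1={cand,b=4,log=-}
step 2 deliver 1→2: 2={foll,b=4,log=-}
step 3 deliver 2→1: 1={lead,b=4,log=-}
step 4 propose(1,'w'): —
step 5 deliver 1→0: 0={foll,b=4,log=-}
step 6 deliver 0→1: —
step 7 deliver 2→1: —
step 8 deliver 1→2: 2={foll,b=4,log=w}
step 9 deliver 2→1: 1={lead,b=4,log=w}
step 10 crash(0): 0={✗foll,b=4,log=-}
step 11 propose(0,'r'): —
step 12 recover(0): 0={foll,b=4,log=-}
step 13 deliver 2→1: —
step 14 deliver 0→1: —
step 15 crash(2): 2={✗foll,b=4,log=w}

no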